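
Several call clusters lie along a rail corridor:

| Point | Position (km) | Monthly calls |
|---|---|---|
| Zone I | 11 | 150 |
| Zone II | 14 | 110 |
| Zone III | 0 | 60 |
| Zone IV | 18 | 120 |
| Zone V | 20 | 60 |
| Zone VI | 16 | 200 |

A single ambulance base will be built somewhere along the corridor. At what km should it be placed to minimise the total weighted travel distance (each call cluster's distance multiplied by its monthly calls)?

For a sum of weighted absolute distances on a line, the optimum is the weighted median (not the mean). Total weight W = 700; half-weight = 350.
Sort by position and accumulate weight:
  km 0 (Zone III, w=60) → cum 60
  km 11 (Zone I, w=150) → cum 210
  km 14 (Zone II, w=110) → cum 320
  km 16 (Zone VI, w=200) → cum 520  ≥ 350 → median here
  km 18 (Zone IV, w=120) → cum 640
  km 20 (Zone V, w=60) → cum 700
Optimal location: km 16.

x = 16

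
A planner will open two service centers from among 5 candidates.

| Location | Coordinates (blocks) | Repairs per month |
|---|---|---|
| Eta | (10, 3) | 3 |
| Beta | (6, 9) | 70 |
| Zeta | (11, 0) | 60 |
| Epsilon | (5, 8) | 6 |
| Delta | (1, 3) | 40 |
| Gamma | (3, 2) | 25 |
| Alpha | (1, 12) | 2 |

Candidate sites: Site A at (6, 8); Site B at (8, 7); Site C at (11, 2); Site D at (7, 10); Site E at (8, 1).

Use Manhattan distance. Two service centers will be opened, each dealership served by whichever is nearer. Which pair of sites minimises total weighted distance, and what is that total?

{Site A, Site C}, total 820

Evaluate every pair (each demand assigned to the nearer of the two):
  {Site A, Site C}: total = 820
  {Site A, Site E}: total = 856
  {Site D, Site E}: total = 942
  {Site C, Site D}: total = 946
  {Site B, Site E}: total = 1090
  {Site B, Site C}: total = 1094
  {Site A, Site B}: total = 1337
  {Site C, Site E}: total = 1432
  {Site B, Site D}: total = 1488
  {Site A, Site D}: total = 1524
Best pair: {Site A, Site C} with total 820.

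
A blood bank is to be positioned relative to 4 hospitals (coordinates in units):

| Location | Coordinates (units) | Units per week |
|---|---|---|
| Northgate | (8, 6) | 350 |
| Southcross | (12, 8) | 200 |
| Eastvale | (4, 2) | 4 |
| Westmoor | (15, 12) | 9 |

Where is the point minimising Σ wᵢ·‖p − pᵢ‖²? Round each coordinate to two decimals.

The minimiser of Σwᵢ‖p−pᵢ‖² is the weighted centroid p* = (Σwᵢpᵢ)/(Σwᵢ).
Σwᵢ = 563.
Σwᵢxᵢ = 350·8 + 200·12 + 4·4 + 9·15 = 5351.
Σwᵢyᵢ = 350·6 + 200·8 + 4·2 + 9·12 = 3816.
x* = 5351/563 = 9.50, y* = 3816/563 = 6.78.

(9.50, 6.78)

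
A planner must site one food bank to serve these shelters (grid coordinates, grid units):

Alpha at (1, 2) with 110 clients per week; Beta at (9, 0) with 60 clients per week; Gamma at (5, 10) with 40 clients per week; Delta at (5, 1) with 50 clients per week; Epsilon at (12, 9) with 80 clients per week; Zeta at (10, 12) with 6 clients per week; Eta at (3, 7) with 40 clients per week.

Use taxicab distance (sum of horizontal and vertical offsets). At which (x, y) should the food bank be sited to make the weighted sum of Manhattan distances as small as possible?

Manhattan distance separates: Σwᵢ(|x−xᵢ|+|y−yᵢ|) = Σwᵢ|x−xᵢ| + Σwᵢ|y−yᵢ|, so x and y are optimised independently as 1-D weighted medians.
Total weight W = 386; half = 193.
x-coordinate, sorted with cumulative weight:
  x=1 (Alpha, w=110) cum 110
  x=3 (Eta, w=40) cum 150
  x=5 (Gamma, w=40) cum 190
  x=5 (Delta, w=50) cum 240  ← median
  x=9 (Beta, w=60) cum 300
  x=10 (Zeta, w=6) cum 306
  x=12 (Epsilon, w=80) cum 386
⇒ x* = 5
y-coordinate, sorted with cumulative weight:
  y=0 (Beta, w=60) cum 60
  y=1 (Delta, w=50) cum 110
  y=2 (Alpha, w=110) cum 220  ← median
  y=7 (Eta, w=40) cum 260
  y=9 (Epsilon, w=80) cum 340
  y=10 (Gamma, w=40) cum 380
  y=12 (Zeta, w=6) cum 386
⇒ y* = 2

(5, 2)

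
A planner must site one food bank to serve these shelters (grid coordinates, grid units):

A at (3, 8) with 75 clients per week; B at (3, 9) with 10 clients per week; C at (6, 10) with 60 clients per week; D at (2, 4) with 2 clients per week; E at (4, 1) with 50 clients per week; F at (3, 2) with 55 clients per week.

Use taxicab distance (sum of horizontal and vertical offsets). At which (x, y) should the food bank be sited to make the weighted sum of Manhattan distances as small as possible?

(3, 8)

Manhattan distance separates: Σwᵢ(|x−xᵢ|+|y−yᵢ|) = Σwᵢ|x−xᵢ| + Σwᵢ|y−yᵢ|, so x and y are optimised independently as 1-D weighted medians.
Total weight W = 252; half = 126.
x-coordinate, sorted with cumulative weight:
  x=2 (D, w=2) cum 2
  x=3 (A, w=75) cum 77
  x=3 (B, w=10) cum 87
  x=3 (F, w=55) cum 142  ← median
  x=4 (E, w=50) cum 192
  x=6 (C, w=60) cum 252
⇒ x* = 3
y-coordinate, sorted with cumulative weight:
  y=1 (E, w=50) cum 50
  y=2 (F, w=55) cum 105
  y=4 (D, w=2) cum 107
  y=8 (A, w=75) cum 182  ← median
  y=9 (B, w=10) cum 192
  y=10 (C, w=60) cum 252
⇒ y* = 8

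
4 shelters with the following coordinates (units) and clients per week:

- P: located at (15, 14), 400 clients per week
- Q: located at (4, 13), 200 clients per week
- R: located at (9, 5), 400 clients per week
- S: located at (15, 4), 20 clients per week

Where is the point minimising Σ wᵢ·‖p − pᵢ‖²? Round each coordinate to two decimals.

(10.49, 10.08)

The minimiser of Σwᵢ‖p−pᵢ‖² is the weighted centroid p* = (Σwᵢpᵢ)/(Σwᵢ).
Σwᵢ = 1020.
Σwᵢxᵢ = 400·15 + 200·4 + 400·9 + 20·15 = 10700.
Σwᵢyᵢ = 400·14 + 200·13 + 400·5 + 20·4 = 10280.
x* = 10700/1020 = 10.49, y* = 10280/1020 = 10.08.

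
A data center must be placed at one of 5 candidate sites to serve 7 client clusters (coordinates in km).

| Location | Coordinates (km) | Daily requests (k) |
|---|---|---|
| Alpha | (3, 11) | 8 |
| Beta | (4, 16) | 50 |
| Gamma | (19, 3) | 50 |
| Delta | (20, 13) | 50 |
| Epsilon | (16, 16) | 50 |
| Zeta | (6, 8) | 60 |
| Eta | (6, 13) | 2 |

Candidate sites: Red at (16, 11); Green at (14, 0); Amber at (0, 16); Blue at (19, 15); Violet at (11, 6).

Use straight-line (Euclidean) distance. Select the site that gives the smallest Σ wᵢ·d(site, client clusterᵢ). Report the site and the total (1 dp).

Total weighted distance at each candidate:
  Red (16, 11): total = 2301.6
  Green (14, 0): total = 3590.9
  Amber (0, 16): total = 3822.3
  Blue (19, 15): total = 2665.7
  Violet (11, 6): total = 2582.4
Minimum is at Red with total 2301.6 km.

Red, total 2301.6 km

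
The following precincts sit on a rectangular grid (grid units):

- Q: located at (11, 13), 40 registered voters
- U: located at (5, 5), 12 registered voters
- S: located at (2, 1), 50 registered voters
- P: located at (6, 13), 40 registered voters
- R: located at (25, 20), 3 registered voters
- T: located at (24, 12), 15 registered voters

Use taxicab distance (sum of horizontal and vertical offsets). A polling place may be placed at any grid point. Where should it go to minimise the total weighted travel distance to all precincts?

(6, 13)

Manhattan distance separates: Σwᵢ(|x−xᵢ|+|y−yᵢ|) = Σwᵢ|x−xᵢ| + Σwᵢ|y−yᵢ|, so x and y are optimised independently as 1-D weighted medians.
Total weight W = 160; half = 80.
x-coordinate, sorted with cumulative weight:
  x=2 (S, w=50) cum 50
  x=5 (U, w=12) cum 62
  x=6 (P, w=40) cum 102  ← median
  x=11 (Q, w=40) cum 142
  x=24 (T, w=15) cum 157
  x=25 (R, w=3) cum 160
⇒ x* = 6
y-coordinate, sorted with cumulative weight:
  y=1 (S, w=50) cum 50
  y=5 (U, w=12) cum 62
  y=12 (T, w=15) cum 77
  y=13 (Q, w=40) cum 117  ← median
  y=13 (P, w=40) cum 157
  y=20 (R, w=3) cum 160
⇒ y* = 13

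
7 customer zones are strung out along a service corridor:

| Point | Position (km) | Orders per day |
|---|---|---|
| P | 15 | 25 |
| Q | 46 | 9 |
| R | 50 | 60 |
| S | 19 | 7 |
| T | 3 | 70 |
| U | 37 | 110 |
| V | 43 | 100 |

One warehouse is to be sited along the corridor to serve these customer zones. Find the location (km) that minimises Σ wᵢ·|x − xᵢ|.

x = 37

For a sum of weighted absolute distances on a line, the optimum is the weighted median (not the mean). Total weight W = 381; half-weight = 190.5.
Sort by position and accumulate weight:
  km 3 (T, w=70) → cum 70
  km 15 (P, w=25) → cum 95
  km 19 (S, w=7) → cum 102
  km 37 (U, w=110) → cum 212  ≥ 190.5 → median here
  km 43 (V, w=100) → cum 312
  km 46 (Q, w=9) → cum 321
  km 50 (R, w=60) → cum 381
Optimal location: km 37.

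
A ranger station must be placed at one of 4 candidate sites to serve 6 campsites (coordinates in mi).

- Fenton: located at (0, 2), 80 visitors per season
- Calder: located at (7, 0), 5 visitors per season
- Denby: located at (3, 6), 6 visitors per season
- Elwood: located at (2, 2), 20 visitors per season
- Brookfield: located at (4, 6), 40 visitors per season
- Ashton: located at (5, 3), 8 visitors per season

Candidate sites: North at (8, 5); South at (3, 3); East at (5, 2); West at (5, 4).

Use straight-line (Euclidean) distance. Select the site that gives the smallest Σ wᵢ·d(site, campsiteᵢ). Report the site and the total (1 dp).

South, total 466.8 mi

Total weighted distance at each candidate:
  North (8, 5): total = 1067.5
  South (3, 3): total = 466.8
  East (5, 2): total = 673.9
  West (5, 4): total = 639.7
Minimum is at South with total 466.8 mi.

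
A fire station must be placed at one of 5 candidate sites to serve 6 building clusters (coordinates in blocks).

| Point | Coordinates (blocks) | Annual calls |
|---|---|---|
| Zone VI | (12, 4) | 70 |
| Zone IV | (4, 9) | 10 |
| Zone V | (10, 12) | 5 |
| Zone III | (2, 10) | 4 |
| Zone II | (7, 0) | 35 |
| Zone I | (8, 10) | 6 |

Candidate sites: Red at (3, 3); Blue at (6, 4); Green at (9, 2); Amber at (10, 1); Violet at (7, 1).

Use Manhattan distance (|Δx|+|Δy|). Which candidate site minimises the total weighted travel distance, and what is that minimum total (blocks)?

Green, total 779 blocks

Total weighted distance at each candidate:
  Red (3, 3): total = 1199
  Blue (6, 4): total = 813
  Green (9, 2): total = 779
  Amber (10, 1): total = 819
  Violet (7, 1): total = 891
Minimum is at Green with total 779 blocks.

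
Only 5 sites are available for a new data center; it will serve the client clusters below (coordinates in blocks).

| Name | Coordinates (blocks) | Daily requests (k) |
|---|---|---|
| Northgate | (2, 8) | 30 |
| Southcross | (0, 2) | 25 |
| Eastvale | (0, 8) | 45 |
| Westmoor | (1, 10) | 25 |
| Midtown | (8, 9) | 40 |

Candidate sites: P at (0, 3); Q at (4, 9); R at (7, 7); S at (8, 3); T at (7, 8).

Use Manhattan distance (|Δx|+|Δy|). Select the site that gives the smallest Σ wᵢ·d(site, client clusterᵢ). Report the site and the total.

Total weighted distance at each candidate:
  P (0, 3): total = 1220
  Q (4, 9): total = 850
  R (7, 7): total = 1185
  S (8, 3): total = 1730
  T (7, 8): total = 1070
Minimum is at Q with total 850 blocks.

Q, total 850 blocks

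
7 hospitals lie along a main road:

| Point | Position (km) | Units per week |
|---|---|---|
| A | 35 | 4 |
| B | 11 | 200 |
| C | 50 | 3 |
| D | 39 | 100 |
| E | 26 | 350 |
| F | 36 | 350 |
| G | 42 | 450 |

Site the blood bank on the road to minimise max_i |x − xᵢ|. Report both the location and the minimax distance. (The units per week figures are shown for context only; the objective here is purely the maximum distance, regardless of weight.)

location 30.5, max distance 19.5

The 1-center on a line is the midpoint of the two extreme points: leftmost at 11, rightmost at 50.
Optimal location = (11 + 50)/2 = 30.5; maximum distance = (50 − 11)/2 = 19.5.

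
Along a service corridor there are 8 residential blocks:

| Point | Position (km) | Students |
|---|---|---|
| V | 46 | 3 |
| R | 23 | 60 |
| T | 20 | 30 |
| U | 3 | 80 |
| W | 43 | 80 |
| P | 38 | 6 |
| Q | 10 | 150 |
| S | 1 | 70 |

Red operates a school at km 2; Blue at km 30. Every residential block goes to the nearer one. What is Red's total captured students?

300

The indifferent point is the midpoint (2+30)/2 = 16; residential blocks left of it (closer to Red at 2) go to Red, those right go to Blue.
  S at 1 (w=70) → Red
  U at 3 (w=80) → Red
  Q at 10 (w=150) → Red
  T at 20 (w=30) → Blue
  R at 23 (w=60) → Blue
  P at 38 (w=6) → Blue
  W at 43 (w=80) → Blue
  V at 46 (w=3) → Blue
Red captures 300; Blue captures 179.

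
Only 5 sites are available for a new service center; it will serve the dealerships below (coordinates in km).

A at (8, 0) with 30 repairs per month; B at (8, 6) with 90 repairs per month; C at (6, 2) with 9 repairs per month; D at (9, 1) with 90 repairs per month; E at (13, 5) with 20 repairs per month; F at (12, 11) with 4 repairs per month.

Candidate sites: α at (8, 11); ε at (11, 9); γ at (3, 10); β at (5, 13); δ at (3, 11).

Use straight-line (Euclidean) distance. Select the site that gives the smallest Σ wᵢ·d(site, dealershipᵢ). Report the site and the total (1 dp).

ε, total 1584.4 km

Total weighted distance at each candidate:
  α (8, 11): total = 1939.7
  ε (11, 9): total = 1584.4
  γ (3, 10): total = 2221.9
  β (5, 13): total = 2578.9
  δ (3, 11): total = 2403.1
Minimum is at ε with total 1584.4 km.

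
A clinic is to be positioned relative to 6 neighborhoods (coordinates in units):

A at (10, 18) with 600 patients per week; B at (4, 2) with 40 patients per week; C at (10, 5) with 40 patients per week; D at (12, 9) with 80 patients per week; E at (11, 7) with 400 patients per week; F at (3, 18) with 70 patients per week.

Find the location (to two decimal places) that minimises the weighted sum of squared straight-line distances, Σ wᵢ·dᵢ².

The minimiser of Σwᵢ‖p−pᵢ‖² is the weighted centroid p* = (Σwᵢpᵢ)/(Σwᵢ).
Σwᵢ = 1230.
Σwᵢxᵢ = 600·10 + 40·4 + 40·10 + 80·12 + 400·11 + 70·3 = 12130.
Σwᵢyᵢ = 600·18 + 40·2 + 40·5 + 80·9 + 400·7 + 70·18 = 15860.
x* = 12130/1230 = 9.86, y* = 15860/1230 = 12.89.

(9.86, 12.89)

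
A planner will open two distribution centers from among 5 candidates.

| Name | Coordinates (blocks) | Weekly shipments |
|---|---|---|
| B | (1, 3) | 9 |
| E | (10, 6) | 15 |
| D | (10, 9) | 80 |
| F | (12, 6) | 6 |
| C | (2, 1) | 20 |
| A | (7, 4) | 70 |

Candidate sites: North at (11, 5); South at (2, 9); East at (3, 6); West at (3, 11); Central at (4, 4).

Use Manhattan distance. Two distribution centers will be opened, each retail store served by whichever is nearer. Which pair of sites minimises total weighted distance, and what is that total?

{North, Central}, total 788

Evaluate every pair (each demand assigned to the nearer of the two):
  {North, Central}: total = 788
  {North, East}: total = 957
  {North, South}: total = 1015
  {North, West}: total = 1102
  {South, Central}: total = 1166
  {West, Central}: total = 1246
  {East, Central}: total = 1305
  {South, East}: total = 1384
  {East, West}: total = 1464
  {South, West}: total = 1806
Best pair: {North, Central} with total 788.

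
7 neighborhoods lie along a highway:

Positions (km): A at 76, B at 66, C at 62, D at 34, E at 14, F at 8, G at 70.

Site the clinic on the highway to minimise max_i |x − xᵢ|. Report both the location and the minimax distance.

The 1-center on a line is the midpoint of the two extreme points: leftmost at 8, rightmost at 76.
Optimal location = (8 + 76)/2 = 42; maximum distance = (76 − 8)/2 = 34.

location 42, max distance 34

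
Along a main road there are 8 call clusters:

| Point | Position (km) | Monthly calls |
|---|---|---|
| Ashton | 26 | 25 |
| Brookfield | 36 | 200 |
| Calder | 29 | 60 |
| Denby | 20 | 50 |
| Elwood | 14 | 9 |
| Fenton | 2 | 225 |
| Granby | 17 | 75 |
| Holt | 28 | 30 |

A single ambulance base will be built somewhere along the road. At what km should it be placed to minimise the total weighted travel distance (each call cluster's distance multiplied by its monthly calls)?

For a sum of weighted absolute distances on a line, the optimum is the weighted median (not the mean). Total weight W = 674; half-weight = 337.
Sort by position and accumulate weight:
  km 2 (Fenton, w=225) → cum 225
  km 14 (Elwood, w=9) → cum 234
  km 17 (Granby, w=75) → cum 309
  km 20 (Denby, w=50) → cum 359  ≥ 337 → median here
  km 26 (Ashton, w=25) → cum 384
  km 28 (Holt, w=30) → cum 414
  km 29 (Calder, w=60) → cum 474
  km 36 (Brookfield, w=200) → cum 674
Optimal location: km 20.

x = 20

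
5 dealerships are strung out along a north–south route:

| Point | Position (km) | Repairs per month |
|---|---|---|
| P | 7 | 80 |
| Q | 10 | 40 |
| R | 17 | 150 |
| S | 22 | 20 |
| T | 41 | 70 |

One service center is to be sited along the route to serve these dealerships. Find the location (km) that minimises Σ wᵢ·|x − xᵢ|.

x = 17

For a sum of weighted absolute distances on a line, the optimum is the weighted median (not the mean). Total weight W = 360; half-weight = 180.
Sort by position and accumulate weight:
  km 7 (P, w=80) → cum 80
  km 10 (Q, w=40) → cum 120
  km 17 (R, w=150) → cum 270  ≥ 180 → median here
  km 22 (S, w=20) → cum 290
  km 41 (T, w=70) → cum 360
Optimal location: km 17.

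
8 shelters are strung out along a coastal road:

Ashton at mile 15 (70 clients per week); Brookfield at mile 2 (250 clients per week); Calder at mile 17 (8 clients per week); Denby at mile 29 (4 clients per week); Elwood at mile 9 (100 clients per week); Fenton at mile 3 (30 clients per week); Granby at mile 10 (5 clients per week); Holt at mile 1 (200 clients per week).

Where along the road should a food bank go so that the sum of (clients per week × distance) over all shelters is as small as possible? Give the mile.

For a sum of weighted absolute distances on a line, the optimum is the weighted median (not the mean). Total weight W = 667; half-weight = 333.5.
Sort by position and accumulate weight:
  mile 1 (Holt, w=200) → cum 200
  mile 2 (Brookfield, w=250) → cum 450  ≥ 333.5 → median here
  mile 3 (Fenton, w=30) → cum 480
  mile 9 (Elwood, w=100) → cum 580
  mile 10 (Granby, w=5) → cum 585
  mile 15 (Ashton, w=70) → cum 655
  mile 17 (Calder, w=8) → cum 663
  mile 29 (Denby, w=4) → cum 667
Optimal location: mile 2.

x = 2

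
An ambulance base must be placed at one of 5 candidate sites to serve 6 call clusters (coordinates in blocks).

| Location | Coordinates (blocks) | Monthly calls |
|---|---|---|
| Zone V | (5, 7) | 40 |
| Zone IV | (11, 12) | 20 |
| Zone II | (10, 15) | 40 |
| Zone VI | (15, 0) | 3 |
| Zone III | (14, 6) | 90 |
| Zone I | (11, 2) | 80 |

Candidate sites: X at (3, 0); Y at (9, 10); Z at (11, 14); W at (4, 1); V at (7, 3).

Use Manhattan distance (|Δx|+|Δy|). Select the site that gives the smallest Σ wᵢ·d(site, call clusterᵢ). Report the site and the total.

Total weighted distance at each candidate:
  X (3, 0): total = 4006
  Y (9, 10): total = 2258
  Z (11, 14): total = 2644
  W (4, 1): total = 3466
  V (7, 3): total = 2433
Minimum is at Y with total 2258 blocks.

Y, total 2258 blocks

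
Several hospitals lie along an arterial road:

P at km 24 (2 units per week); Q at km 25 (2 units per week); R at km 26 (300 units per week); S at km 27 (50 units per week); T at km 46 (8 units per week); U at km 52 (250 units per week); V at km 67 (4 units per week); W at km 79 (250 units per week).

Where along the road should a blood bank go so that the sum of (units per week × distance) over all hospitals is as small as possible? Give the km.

x = 52

For a sum of weighted absolute distances on a line, the optimum is the weighted median (not the mean). Total weight W = 866; half-weight = 433.
Sort by position and accumulate weight:
  km 24 (P, w=2) → cum 2
  km 25 (Q, w=2) → cum 4
  km 26 (R, w=300) → cum 304
  km 27 (S, w=50) → cum 354
  km 46 (T, w=8) → cum 362
  km 52 (U, w=250) → cum 612  ≥ 433 → median here
  km 67 (V, w=4) → cum 616
  km 79 (W, w=250) → cum 866
Optimal location: km 52.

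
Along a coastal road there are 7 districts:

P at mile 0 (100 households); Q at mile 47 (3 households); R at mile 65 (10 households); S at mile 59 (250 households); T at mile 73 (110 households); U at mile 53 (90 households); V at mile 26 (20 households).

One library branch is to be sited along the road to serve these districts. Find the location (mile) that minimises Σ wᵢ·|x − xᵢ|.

For a sum of weighted absolute distances on a line, the optimum is the weighted median (not the mean). Total weight W = 583; half-weight = 291.5.
Sort by position and accumulate weight:
  mile 0 (P, w=100) → cum 100
  mile 26 (V, w=20) → cum 120
  mile 47 (Q, w=3) → cum 123
  mile 53 (U, w=90) → cum 213
  mile 59 (S, w=250) → cum 463  ≥ 291.5 → median here
  mile 65 (R, w=10) → cum 473
  mile 73 (T, w=110) → cum 583
Optimal location: mile 59.

x = 59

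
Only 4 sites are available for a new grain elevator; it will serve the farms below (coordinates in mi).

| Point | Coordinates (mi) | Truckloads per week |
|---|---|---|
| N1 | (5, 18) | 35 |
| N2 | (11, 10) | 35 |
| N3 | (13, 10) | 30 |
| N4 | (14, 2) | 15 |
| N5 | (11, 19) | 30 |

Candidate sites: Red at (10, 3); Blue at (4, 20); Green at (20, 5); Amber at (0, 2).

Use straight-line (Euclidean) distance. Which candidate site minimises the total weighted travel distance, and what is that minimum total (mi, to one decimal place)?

Total weighted distance at each candidate:
  Red (10, 3): total = 1572.1
  Blue (4, 20): total = 1430.1
  Green (20, 5): total = 1913.1
  Amber (0, 2): total = 2338.1
Minimum is at Blue with total 1430.1 mi.

Blue, total 1430.1 mi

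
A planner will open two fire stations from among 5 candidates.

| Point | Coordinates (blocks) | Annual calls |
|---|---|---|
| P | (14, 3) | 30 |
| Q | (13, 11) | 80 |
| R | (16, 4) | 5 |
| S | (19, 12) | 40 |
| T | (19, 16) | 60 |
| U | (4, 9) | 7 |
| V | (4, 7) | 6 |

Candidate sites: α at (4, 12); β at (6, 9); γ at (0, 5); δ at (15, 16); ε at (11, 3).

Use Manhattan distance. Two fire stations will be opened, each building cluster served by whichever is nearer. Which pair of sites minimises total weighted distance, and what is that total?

Evaluate every pair (each demand assigned to the nearer of the two):
  {δ, ε}: total = 1397
  {β, δ}: total = 1643
  {α, δ}: total = 1656
  {γ, δ}: total = 1697
  {α, ε}: total = 2711
  {β, ε}: total = 2718
  {γ, ε}: total = 2952
  {α, β}: total = 2993
  {β, γ}: total = 3093
  {α, γ}: total = 3156
Best pair: {δ, ε} with total 1397.

{δ, ε}, total 1397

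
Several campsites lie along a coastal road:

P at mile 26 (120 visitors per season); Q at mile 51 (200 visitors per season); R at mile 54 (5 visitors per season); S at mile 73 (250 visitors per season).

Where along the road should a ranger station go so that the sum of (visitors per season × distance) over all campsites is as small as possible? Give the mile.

x = 51

For a sum of weighted absolute distances on a line, the optimum is the weighted median (not the mean). Total weight W = 575; half-weight = 287.5.
Sort by position and accumulate weight:
  mile 26 (P, w=120) → cum 120
  mile 51 (Q, w=200) → cum 320  ≥ 287.5 → median here
  mile 54 (R, w=5) → cum 325
  mile 73 (S, w=250) → cum 575
Optimal location: mile 51.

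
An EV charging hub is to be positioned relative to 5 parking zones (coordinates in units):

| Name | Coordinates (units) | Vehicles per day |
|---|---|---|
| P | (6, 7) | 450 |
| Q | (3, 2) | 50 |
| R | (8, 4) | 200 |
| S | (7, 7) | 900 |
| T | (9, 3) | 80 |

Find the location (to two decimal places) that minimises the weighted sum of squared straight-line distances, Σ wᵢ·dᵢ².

The minimiser of Σwᵢ‖p−pᵢ‖² is the weighted centroid p* = (Σwᵢpᵢ)/(Σwᵢ).
Σwᵢ = 1680.
Σwᵢxᵢ = 450·6 + 50·3 + 200·8 + 900·7 + 80·9 = 11470.
Σwᵢyᵢ = 450·7 + 50·2 + 200·4 + 900·7 + 80·3 = 10590.
x* = 11470/1680 = 6.83, y* = 10590/1680 = 6.30.

(6.83, 6.30)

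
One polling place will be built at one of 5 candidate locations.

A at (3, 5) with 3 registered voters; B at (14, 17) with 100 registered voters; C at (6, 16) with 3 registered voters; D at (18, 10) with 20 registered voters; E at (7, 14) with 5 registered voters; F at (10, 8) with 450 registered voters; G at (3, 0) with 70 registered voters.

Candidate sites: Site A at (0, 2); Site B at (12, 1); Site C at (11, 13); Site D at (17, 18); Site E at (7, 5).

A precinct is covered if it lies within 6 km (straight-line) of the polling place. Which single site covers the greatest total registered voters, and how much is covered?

Site C, covering 558

Coverage radius r = 6 km; a point is covered iff (Δx)²+(Δy)² ≤ 6² = 36.
  Site A (0, 2): covers {A, G} → 73
  Site B (12, 1): covers {none} → 0
  Site C (11, 13): covers {B, C, E, F} → 558
  Site D (17, 18): covers {B} → 100
  Site E (7, 5): covers {A, F} → 453
Maximum coverage at Site C: 558 registered voters.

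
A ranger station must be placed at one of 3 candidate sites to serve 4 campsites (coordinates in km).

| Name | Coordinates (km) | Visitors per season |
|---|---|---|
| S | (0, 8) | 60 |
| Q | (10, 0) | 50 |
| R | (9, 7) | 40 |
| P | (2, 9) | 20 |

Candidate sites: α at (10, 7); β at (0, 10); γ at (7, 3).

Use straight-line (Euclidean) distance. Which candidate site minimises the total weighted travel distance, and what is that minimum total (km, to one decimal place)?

Total weighted distance at each candidate:
  α (10, 7): total = 1157.9
  β (0, 10): total = 1251.3
  γ (7, 3): total = 1063.4
Minimum is at γ with total 1063.4 km.

γ, total 1063.4 km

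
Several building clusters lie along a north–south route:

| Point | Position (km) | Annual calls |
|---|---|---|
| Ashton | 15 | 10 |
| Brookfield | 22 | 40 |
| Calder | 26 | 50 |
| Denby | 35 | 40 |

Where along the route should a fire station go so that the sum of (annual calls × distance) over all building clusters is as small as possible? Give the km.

x = 26

For a sum of weighted absolute distances on a line, the optimum is the weighted median (not the mean). Total weight W = 140; half-weight = 70.
Sort by position and accumulate weight:
  km 15 (Ashton, w=10) → cum 10
  km 22 (Brookfield, w=40) → cum 50
  km 26 (Calder, w=50) → cum 100  ≥ 70 → median here
  km 35 (Denby, w=40) → cum 140
Optimal location: km 26.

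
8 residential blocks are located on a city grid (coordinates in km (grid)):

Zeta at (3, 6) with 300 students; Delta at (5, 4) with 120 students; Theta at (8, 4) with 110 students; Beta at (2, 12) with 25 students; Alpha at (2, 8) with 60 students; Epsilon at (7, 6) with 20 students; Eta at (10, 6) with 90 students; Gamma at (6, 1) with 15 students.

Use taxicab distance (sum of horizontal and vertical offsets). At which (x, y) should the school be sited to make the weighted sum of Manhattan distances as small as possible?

Manhattan distance separates: Σwᵢ(|x−xᵢ|+|y−yᵢ|) = Σwᵢ|x−xᵢ| + Σwᵢ|y−yᵢ|, so x and y are optimised independently as 1-D weighted medians.
Total weight W = 740; half = 370.
x-coordinate, sorted with cumulative weight:
  x=2 (Beta, w=25) cum 25
  x=2 (Alpha, w=60) cum 85
  x=3 (Zeta, w=300) cum 385  ← median
  x=5 (Delta, w=120) cum 505
  x=6 (Gamma, w=15) cum 520
  x=7 (Epsilon, w=20) cum 540
  x=8 (Theta, w=110) cum 650
  x=10 (Eta, w=90) cum 740
⇒ x* = 3
y-coordinate, sorted with cumulative weight:
  y=1 (Gamma, w=15) cum 15
  y=4 (Delta, w=120) cum 135
  y=4 (Theta, w=110) cum 245
  y=6 (Zeta, w=300) cum 545  ← median
  y=6 (Epsilon, w=20) cum 565
  y=6 (Eta, w=90) cum 655
  y=8 (Alpha, w=60) cum 715
  y=12 (Beta, w=25) cum 740
⇒ y* = 6

(3, 6)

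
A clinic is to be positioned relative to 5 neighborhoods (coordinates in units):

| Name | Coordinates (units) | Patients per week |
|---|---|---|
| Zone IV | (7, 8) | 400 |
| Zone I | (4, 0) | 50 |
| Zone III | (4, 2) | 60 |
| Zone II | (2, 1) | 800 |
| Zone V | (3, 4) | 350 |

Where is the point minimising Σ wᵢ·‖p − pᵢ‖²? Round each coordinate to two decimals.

The minimiser of Σwᵢ‖p−pᵢ‖² is the weighted centroid p* = (Σwᵢpᵢ)/(Σwᵢ).
Σwᵢ = 1660.
Σwᵢxᵢ = 400·7 + 50·4 + 60·4 + 800·2 + 350·3 = 5890.
Σwᵢyᵢ = 400·8 + 50·0 + 60·2 + 800·1 + 350·4 = 5520.
x* = 5890/1660 = 3.55, y* = 5520/1660 = 3.33.

(3.55, 3.33)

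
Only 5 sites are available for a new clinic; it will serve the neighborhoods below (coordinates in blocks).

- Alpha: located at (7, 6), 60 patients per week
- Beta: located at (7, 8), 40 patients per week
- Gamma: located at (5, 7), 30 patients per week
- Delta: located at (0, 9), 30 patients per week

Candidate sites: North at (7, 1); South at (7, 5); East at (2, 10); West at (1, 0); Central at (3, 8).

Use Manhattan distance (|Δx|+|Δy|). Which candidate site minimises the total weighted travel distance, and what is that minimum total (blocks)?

Total weighted distance at each candidate:
  North (7, 1): total = 1270
  South (7, 5): total = 630
  East (2, 10): total = 1090
  West (1, 0): total = 1910
  Central (3, 8): total = 730
Minimum is at South with total 630 blocks.

South, total 630 blocks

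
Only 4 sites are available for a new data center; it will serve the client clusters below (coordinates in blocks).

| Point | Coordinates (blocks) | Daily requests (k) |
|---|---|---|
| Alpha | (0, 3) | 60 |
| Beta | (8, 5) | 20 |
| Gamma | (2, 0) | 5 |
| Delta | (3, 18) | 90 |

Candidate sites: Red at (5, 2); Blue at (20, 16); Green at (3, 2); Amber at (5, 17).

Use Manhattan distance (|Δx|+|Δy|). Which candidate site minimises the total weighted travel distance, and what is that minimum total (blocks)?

Amber, total 1810 blocks

Total weighted distance at each candidate:
  Red (5, 2): total = 2125
  Blue (20, 16): total = 4320
  Green (3, 2): total = 1855
  Amber (5, 17): total = 1810
Minimum is at Amber with total 1810 blocks.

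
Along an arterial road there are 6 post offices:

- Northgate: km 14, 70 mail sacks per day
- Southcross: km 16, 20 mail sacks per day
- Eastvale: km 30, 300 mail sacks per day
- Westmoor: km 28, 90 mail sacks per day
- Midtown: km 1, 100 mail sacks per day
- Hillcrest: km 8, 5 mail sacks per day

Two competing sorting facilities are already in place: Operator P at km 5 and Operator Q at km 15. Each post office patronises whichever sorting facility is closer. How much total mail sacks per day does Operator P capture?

105

The indifferent point is the midpoint (5+15)/2 = 10; post offices left of it (closer to Operator P at 5) go to Operator P, those right go to Operator Q.
  Midtown at 1 (w=100) → Operator P
  Hillcrest at 8 (w=5) → Operator P
  Northgate at 14 (w=70) → Operator Q
  Southcross at 16 (w=20) → Operator Q
  Westmoor at 28 (w=90) → Operator Q
  Eastvale at 30 (w=300) → Operator Q
Operator P captures 105; Operator Q captures 480.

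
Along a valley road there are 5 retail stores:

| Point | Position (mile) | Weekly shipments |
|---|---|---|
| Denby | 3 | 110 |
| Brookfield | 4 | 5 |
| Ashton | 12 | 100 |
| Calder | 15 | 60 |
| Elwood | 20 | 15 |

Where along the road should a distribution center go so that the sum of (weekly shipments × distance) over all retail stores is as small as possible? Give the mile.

For a sum of weighted absolute distances on a line, the optimum is the weighted median (not the mean). Total weight W = 290; half-weight = 145.
Sort by position and accumulate weight:
  mile 3 (Denby, w=110) → cum 110
  mile 4 (Brookfield, w=5) → cum 115
  mile 12 (Ashton, w=100) → cum 215  ≥ 145 → median here
  mile 15 (Calder, w=60) → cum 275
  mile 20 (Elwood, w=15) → cum 290
Optimal location: mile 12.

x = 12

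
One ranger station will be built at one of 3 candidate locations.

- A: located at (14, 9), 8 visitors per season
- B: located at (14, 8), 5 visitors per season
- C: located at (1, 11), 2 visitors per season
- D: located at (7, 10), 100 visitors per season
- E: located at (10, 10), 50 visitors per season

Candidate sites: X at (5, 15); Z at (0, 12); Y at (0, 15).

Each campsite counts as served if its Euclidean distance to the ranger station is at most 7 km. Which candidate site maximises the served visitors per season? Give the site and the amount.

Coverage radius r = 7 km; a point is covered iff (Δx)²+(Δy)² ≤ 7² = 49.
  X (5, 15): covers {C, D} → 102
  Z (0, 12): covers {C} → 2
  Y (0, 15): covers {C} → 2
Maximum coverage at X: 102 visitors per season.

X, covering 102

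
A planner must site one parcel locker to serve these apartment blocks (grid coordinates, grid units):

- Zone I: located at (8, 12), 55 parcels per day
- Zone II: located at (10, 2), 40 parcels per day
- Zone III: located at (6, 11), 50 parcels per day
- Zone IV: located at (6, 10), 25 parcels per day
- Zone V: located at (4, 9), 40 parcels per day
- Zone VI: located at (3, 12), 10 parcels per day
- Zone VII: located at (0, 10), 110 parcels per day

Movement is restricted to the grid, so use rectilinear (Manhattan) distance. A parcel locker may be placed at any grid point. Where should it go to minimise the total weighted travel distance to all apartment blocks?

(6, 10)

Manhattan distance separates: Σwᵢ(|x−xᵢ|+|y−yᵢ|) = Σwᵢ|x−xᵢ| + Σwᵢ|y−yᵢ|, so x and y are optimised independently as 1-D weighted medians.
Total weight W = 330; half = 165.
x-coordinate, sorted with cumulative weight:
  x=0 (Zone VII, w=110) cum 110
  x=3 (Zone VI, w=10) cum 120
  x=4 (Zone V, w=40) cum 160
  x=6 (Zone III, w=50) cum 210  ← median
  x=6 (Zone IV, w=25) cum 235
  x=8 (Zone I, w=55) cum 290
  x=10 (Zone II, w=40) cum 330
⇒ x* = 6
y-coordinate, sorted with cumulative weight:
  y=2 (Zone II, w=40) cum 40
  y=9 (Zone V, w=40) cum 80
  y=10 (Zone IV, w=25) cum 105
  y=10 (Zone VII, w=110) cum 215  ← median
  y=11 (Zone III, w=50) cum 265
  y=12 (Zone I, w=55) cum 320
  y=12 (Zone VI, w=10) cum 330
⇒ y* = 10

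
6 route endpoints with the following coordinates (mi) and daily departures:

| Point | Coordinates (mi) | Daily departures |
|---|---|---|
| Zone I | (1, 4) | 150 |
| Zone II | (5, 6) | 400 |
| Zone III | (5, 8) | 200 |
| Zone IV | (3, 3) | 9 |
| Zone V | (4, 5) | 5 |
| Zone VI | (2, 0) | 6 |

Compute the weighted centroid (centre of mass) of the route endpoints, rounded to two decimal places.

The minimiser of Σwᵢ‖p−pᵢ‖² is the weighted centroid p* = (Σwᵢpᵢ)/(Σwᵢ).
Σwᵢ = 770.
Σwᵢxᵢ = 150·1 + 400·5 + 200·5 + 9·3 + 5·4 + 6·2 = 3209.
Σwᵢyᵢ = 150·4 + 400·6 + 200·8 + 9·3 + 5·5 + 6·0 = 4652.
x* = 3209/770 = 4.17, y* = 4652/770 = 6.04.

(4.17, 6.04)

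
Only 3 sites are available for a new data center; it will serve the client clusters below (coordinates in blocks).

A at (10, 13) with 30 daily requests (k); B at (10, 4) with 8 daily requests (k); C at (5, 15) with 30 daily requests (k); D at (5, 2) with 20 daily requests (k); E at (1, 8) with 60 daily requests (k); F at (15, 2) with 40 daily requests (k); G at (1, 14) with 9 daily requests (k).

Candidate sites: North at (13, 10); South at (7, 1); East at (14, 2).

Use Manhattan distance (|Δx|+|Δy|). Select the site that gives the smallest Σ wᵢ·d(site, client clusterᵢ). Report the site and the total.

North, total 2346 blocks

Total weighted distance at each candidate:
  North (13, 10): total = 2346
  South (7, 1): total = 2349
  East (14, 2): total = 2743
Minimum is at North with total 2346 blocks.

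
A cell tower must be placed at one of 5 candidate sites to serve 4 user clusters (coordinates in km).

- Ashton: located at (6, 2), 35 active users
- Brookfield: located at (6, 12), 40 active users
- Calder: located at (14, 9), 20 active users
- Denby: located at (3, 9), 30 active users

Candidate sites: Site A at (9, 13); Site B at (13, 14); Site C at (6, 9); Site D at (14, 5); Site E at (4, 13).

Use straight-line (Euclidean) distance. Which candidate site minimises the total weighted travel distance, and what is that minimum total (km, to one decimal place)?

Total weighted distance at each candidate:
  Site A (9, 13): total = 869.9
  Site B (13, 14): total = 1214.8
  Site C (6, 9): total = 615.0
  Site D (14, 5): total = 1155.4
  Site E (4, 13): total = 819.9
Minimum is at Site C with total 615.0 km.

Site C, total 615.0 km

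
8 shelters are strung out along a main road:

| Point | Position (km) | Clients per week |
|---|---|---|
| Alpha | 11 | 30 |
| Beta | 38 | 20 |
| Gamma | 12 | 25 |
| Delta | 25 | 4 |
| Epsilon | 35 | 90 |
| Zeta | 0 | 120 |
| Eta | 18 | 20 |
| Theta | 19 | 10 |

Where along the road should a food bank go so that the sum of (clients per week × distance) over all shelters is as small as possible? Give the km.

x = 12

For a sum of weighted absolute distances on a line, the optimum is the weighted median (not the mean). Total weight W = 319; half-weight = 159.5.
Sort by position and accumulate weight:
  km 0 (Zeta, w=120) → cum 120
  km 11 (Alpha, w=30) → cum 150
  km 12 (Gamma, w=25) → cum 175  ≥ 159.5 → median here
  km 18 (Eta, w=20) → cum 195
  km 19 (Theta, w=10) → cum 205
  km 25 (Delta, w=4) → cum 209
  km 35 (Epsilon, w=90) → cum 299
  km 38 (Beta, w=20) → cum 319
Optimal location: km 12.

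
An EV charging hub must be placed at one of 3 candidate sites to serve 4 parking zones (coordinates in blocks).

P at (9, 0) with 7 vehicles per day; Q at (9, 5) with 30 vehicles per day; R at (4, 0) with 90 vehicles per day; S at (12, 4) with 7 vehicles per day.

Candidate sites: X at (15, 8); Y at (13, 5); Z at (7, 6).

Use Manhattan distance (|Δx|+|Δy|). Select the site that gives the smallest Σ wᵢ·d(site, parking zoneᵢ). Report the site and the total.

Z, total 1005 blocks

Total weighted distance at each candidate:
  X (15, 8): total = 2127
  Y (13, 5): total = 1457
  Z (7, 6): total = 1005
Minimum is at Z with total 1005 blocks.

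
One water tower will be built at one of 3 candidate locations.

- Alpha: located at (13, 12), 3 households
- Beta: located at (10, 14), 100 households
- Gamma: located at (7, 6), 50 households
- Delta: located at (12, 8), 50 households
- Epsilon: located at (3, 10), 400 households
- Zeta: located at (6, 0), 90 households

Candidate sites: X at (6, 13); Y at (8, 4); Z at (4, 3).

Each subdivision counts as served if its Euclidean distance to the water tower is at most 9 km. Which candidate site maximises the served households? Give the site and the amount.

Coverage radius r = 9 km; a point is covered iff (Δx)²+(Δy)² ≤ 9² = 81.
  X (6, 13): covers {Alpha, Beta, Gamma, Delta, Epsilon} → 603
  Y (8, 4): covers {Gamma, Delta, Epsilon, Zeta} → 590
  Z (4, 3): covers {Gamma, Epsilon, Zeta} → 540
Maximum coverage at X: 603 households.

X, covering 603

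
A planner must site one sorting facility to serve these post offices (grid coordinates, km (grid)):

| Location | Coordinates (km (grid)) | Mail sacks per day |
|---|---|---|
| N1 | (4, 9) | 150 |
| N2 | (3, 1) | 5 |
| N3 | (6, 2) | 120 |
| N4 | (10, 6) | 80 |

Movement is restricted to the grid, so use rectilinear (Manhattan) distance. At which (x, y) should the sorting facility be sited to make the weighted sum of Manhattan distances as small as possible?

Manhattan distance separates: Σwᵢ(|x−xᵢ|+|y−yᵢ|) = Σwᵢ|x−xᵢ| + Σwᵢ|y−yᵢ|, so x and y are optimised independently as 1-D weighted medians.
Total weight W = 355; half = 177.5.
x-coordinate, sorted with cumulative weight:
  x=3 (N2, w=5) cum 5
  x=4 (N1, w=150) cum 155
  x=6 (N3, w=120) cum 275  ← median
  x=10 (N4, w=80) cum 355
⇒ x* = 6
y-coordinate, sorted with cumulative weight:
  y=1 (N2, w=5) cum 5
  y=2 (N3, w=120) cum 125
  y=6 (N4, w=80) cum 205  ← median
  y=9 (N1, w=150) cum 355
⇒ y* = 6

(6, 6)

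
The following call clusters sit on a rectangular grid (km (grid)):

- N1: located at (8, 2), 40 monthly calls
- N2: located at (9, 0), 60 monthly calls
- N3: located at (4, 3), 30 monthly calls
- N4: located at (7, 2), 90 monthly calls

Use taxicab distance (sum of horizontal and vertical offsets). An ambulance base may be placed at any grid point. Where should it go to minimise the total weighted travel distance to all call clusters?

Manhattan distance separates: Σwᵢ(|x−xᵢ|+|y−yᵢ|) = Σwᵢ|x−xᵢ| + Σwᵢ|y−yᵢ|, so x and y are optimised independently as 1-D weighted medians.
Total weight W = 220; half = 110.
x-coordinate, sorted with cumulative weight:
  x=4 (N3, w=30) cum 30
  x=7 (N4, w=90) cum 120  ← median
  x=8 (N1, w=40) cum 160
  x=9 (N2, w=60) cum 220
⇒ x* = 7
y-coordinate, sorted with cumulative weight:
  y=0 (N2, w=60) cum 60
  y=2 (N1, w=40) cum 100
  y=2 (N4, w=90) cum 190  ← median
  y=3 (N3, w=30) cum 220
⇒ y* = 2

(7, 2)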